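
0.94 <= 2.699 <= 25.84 True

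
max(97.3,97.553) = 97.553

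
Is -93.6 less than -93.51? Yes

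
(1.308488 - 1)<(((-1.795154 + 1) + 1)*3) True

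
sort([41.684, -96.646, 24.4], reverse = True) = [41.684, 24.4, -96.646]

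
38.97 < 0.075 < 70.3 False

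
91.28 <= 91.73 True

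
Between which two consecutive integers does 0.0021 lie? 0 and 1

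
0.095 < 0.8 True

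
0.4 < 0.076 False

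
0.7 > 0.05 True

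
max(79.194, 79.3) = 79.3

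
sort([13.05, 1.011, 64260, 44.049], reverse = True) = [64260, 44.049, 13.05, 1.011]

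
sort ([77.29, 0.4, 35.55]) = [0.4, 35.55, 77.29]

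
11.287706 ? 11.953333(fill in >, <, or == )<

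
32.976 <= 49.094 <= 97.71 True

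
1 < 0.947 False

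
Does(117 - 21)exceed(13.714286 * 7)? No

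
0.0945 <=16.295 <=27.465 True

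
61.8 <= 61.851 True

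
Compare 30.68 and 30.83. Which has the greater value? 30.83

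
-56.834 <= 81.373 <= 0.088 False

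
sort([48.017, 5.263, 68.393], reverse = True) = [68.393, 48.017, 5.263]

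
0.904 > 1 False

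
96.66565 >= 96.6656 True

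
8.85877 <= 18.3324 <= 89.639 True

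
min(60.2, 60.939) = 60.2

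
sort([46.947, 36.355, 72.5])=[36.355, 46.947, 72.5]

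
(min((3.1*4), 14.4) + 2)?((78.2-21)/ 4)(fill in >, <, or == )>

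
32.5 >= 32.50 True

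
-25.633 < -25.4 True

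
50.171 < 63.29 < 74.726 True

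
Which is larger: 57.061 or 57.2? 57.2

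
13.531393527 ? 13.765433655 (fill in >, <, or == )<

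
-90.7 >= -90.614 False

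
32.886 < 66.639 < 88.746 True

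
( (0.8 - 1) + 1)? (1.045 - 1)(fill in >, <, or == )>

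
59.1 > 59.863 False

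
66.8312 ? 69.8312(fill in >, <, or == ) <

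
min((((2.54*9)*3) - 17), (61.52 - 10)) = 51.52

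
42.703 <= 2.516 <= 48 False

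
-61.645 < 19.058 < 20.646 True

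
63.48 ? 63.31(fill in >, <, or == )>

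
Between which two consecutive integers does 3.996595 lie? 3 and 4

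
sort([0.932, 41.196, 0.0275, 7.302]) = [0.0275, 0.932, 7.302, 41.196]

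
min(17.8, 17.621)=17.621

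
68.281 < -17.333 False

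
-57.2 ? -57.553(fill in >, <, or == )>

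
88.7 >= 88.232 True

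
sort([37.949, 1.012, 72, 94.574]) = [1.012, 37.949, 72, 94.574]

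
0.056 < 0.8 True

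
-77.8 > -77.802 True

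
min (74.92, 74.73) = 74.73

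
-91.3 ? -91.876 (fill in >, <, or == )>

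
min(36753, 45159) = 36753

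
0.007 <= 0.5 True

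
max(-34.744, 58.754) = 58.754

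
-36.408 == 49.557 False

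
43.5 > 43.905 False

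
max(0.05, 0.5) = 0.5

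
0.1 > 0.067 True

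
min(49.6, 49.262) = 49.262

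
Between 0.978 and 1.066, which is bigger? 1.066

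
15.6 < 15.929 True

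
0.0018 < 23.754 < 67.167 True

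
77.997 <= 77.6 False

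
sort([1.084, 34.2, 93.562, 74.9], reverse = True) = [93.562, 74.9, 34.2, 1.084]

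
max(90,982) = 982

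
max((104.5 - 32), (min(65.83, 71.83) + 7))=72.83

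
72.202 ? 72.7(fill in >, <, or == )<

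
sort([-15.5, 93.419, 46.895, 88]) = [-15.5, 46.895, 88, 93.419]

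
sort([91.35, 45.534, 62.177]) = [45.534, 62.177, 91.35]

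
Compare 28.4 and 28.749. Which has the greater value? 28.749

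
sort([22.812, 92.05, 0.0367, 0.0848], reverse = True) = [92.05, 22.812, 0.0848, 0.0367]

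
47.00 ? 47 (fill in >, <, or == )==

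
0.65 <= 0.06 False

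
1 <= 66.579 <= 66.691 True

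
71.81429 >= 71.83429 False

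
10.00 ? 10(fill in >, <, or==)==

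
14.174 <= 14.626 True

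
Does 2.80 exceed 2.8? No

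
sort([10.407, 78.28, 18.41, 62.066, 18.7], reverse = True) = [78.28, 62.066, 18.7, 18.41, 10.407]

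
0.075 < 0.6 True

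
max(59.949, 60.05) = 60.05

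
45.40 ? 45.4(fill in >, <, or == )==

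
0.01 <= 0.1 True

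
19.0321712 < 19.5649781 True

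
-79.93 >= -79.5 False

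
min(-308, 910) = -308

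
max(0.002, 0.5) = 0.5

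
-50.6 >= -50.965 True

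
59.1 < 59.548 True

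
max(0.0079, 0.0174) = 0.0174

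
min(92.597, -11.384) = -11.384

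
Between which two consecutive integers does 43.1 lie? 43 and 44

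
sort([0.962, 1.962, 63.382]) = [0.962, 1.962, 63.382]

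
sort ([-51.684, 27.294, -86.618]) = [-86.618, -51.684, 27.294]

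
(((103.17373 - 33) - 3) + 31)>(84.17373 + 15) False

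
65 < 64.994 False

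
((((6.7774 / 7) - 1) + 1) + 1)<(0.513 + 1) False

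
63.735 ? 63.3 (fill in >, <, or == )>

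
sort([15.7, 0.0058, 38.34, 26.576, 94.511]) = [0.0058, 15.7, 26.576, 38.34, 94.511]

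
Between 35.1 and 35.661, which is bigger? 35.661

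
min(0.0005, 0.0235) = 0.0005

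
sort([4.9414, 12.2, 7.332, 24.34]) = [4.9414, 7.332, 12.2, 24.34]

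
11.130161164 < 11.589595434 True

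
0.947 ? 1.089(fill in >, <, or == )<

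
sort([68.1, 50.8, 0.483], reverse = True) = [68.1, 50.8, 0.483]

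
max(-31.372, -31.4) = -31.372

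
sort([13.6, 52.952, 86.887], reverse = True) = [86.887, 52.952, 13.6]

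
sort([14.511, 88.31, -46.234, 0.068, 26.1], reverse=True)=[88.31, 26.1, 14.511, 0.068, -46.234]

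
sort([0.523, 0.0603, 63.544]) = [0.0603, 0.523, 63.544]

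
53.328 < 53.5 True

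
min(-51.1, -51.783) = -51.783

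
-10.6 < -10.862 False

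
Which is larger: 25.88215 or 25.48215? 25.88215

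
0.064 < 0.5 True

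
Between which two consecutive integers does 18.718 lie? 18 and 19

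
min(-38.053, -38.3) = -38.3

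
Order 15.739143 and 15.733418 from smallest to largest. 15.733418, 15.739143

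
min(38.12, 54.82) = 38.12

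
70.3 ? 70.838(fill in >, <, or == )<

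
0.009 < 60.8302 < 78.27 True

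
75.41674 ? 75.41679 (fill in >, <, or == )<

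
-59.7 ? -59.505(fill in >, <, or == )<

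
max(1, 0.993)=1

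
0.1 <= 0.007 False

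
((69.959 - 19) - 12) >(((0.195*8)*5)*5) False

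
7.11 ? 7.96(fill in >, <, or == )<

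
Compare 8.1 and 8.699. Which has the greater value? 8.699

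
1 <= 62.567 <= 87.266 True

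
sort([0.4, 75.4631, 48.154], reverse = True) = [75.4631, 48.154, 0.4]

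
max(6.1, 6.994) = 6.994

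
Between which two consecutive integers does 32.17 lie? 32 and 33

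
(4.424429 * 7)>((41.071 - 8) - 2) False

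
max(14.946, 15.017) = 15.017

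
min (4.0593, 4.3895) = 4.0593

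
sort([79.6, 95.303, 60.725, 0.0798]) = [0.0798, 60.725, 79.6, 95.303]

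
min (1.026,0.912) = 0.912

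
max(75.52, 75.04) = 75.52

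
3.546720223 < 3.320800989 False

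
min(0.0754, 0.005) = 0.005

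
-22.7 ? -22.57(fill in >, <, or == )<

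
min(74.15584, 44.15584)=44.15584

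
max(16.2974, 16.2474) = 16.2974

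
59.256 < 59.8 True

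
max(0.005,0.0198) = 0.0198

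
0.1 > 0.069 True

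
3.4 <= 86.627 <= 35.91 False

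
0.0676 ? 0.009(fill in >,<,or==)>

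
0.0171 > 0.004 True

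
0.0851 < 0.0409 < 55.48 False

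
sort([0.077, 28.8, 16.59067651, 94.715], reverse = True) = [94.715, 28.8, 16.59067651, 0.077]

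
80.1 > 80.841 False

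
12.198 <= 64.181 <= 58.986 False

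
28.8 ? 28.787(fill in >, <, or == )>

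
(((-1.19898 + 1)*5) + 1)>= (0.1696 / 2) False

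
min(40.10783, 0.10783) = 0.10783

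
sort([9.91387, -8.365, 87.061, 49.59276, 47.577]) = [-8.365, 9.91387, 47.577, 49.59276, 87.061]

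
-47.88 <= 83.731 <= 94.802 True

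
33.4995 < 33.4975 False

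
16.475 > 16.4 True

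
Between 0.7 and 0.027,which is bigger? 0.7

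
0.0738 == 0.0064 False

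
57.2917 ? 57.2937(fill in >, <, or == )<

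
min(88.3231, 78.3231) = 78.3231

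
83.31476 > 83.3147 True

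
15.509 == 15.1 False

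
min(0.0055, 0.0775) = 0.0055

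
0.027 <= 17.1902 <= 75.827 True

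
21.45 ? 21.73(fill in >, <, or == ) <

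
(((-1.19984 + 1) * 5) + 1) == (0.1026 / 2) False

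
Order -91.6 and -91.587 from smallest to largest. -91.6, -91.587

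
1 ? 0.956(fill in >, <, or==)>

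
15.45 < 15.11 False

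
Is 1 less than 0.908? No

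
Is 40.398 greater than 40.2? Yes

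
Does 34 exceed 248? No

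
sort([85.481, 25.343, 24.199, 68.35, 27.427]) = [24.199, 25.343, 27.427, 68.35, 85.481]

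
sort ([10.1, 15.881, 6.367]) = [6.367, 10.1, 15.881]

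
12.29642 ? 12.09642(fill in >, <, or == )>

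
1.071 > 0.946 True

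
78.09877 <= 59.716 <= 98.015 False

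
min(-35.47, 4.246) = -35.47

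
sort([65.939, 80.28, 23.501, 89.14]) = [23.501, 65.939, 80.28, 89.14]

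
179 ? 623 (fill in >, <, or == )<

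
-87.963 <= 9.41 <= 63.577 True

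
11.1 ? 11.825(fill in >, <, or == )<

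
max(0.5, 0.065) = 0.5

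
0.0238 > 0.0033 True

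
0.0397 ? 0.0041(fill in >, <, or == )>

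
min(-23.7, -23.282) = -23.7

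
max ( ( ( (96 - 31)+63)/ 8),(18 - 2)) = 16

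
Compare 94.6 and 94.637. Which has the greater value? 94.637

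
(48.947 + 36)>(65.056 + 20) False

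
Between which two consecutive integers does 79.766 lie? 79 and 80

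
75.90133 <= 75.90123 False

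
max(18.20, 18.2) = 18.2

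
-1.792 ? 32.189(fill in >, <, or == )<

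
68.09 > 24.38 True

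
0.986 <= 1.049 True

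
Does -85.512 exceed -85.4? No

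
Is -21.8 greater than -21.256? No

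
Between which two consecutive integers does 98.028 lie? 98 and 99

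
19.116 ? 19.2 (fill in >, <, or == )<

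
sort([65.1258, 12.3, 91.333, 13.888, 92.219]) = [12.3, 13.888, 65.1258, 91.333, 92.219]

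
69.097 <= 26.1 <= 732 False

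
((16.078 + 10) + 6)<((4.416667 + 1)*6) True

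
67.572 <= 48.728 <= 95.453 False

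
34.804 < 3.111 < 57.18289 False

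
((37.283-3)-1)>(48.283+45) False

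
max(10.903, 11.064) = 11.064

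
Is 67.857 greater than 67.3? Yes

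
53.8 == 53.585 False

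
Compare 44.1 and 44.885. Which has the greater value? 44.885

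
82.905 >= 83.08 False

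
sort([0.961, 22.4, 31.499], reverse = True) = [31.499, 22.4, 0.961]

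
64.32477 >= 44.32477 True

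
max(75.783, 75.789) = 75.789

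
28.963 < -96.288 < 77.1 False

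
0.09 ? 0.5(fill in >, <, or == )<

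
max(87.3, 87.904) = 87.904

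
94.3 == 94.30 True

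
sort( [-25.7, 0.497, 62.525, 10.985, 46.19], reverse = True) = [62.525, 46.19, 10.985, 0.497, -25.7]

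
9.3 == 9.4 False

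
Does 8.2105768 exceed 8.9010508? No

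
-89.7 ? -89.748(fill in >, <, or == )>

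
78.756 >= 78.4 True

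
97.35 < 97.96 True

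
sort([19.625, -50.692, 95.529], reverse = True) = [95.529, 19.625, -50.692]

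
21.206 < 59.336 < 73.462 True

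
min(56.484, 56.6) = 56.484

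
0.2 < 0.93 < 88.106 True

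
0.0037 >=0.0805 False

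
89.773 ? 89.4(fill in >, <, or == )>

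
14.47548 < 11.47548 False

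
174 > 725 False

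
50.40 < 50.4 False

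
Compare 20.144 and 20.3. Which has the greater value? 20.3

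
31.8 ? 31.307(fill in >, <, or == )>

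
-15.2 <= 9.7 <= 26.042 True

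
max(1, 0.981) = 1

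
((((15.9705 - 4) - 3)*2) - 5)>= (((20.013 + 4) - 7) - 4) False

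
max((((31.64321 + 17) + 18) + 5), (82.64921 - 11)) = 71.64921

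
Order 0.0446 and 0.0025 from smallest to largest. 0.0025, 0.0446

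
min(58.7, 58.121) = 58.121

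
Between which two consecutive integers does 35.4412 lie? 35 and 36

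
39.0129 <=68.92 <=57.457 False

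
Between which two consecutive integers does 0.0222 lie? 0 and 1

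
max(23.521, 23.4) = 23.521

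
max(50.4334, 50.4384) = 50.4384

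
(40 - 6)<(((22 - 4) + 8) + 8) False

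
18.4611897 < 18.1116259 False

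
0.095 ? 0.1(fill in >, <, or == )<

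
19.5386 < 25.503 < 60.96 True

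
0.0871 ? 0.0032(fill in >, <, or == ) >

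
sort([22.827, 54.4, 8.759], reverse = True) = [54.4, 22.827, 8.759]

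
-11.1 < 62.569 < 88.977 True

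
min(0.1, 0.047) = 0.047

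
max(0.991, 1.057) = 1.057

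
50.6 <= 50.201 False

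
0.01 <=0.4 True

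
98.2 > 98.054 True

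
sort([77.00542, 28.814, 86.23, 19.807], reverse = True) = [86.23, 77.00542, 28.814, 19.807]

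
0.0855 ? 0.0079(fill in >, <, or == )>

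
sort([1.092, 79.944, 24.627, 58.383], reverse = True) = [79.944, 58.383, 24.627, 1.092]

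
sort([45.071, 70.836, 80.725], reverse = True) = [80.725, 70.836, 45.071]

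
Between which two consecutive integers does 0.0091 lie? 0 and 1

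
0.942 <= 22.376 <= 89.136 True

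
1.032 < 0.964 False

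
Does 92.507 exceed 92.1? Yes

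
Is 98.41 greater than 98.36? Yes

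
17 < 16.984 False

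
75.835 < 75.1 False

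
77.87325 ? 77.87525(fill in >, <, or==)<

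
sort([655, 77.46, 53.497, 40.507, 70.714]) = [40.507, 53.497, 70.714, 77.46, 655]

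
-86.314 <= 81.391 True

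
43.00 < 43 False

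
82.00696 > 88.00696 False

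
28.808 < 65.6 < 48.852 False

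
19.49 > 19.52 False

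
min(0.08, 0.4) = 0.08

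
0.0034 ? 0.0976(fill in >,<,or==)<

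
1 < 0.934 False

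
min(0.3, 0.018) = 0.018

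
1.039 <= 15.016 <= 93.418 True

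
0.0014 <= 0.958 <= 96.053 True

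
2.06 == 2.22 False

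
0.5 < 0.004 False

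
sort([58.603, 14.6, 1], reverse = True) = [58.603, 14.6, 1]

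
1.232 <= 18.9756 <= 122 True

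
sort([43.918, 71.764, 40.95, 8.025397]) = [8.025397, 40.95, 43.918, 71.764]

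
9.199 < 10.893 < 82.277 True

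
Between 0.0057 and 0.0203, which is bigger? 0.0203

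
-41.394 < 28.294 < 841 True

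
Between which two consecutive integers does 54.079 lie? 54 and 55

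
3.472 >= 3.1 True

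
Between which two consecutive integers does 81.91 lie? 81 and 82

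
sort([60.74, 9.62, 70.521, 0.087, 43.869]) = [0.087, 9.62, 43.869, 60.74, 70.521]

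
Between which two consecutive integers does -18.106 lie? -19 and -18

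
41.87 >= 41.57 True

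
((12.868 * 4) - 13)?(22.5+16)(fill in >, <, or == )<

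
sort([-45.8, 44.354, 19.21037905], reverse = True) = [44.354, 19.21037905, -45.8]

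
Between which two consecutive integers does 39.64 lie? 39 and 40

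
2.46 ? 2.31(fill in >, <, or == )>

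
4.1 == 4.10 True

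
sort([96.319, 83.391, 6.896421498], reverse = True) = [96.319, 83.391, 6.896421498]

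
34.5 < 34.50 False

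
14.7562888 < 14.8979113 True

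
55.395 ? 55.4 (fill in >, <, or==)<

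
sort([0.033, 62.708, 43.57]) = [0.033, 43.57, 62.708]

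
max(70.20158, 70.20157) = 70.20158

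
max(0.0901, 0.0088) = 0.0901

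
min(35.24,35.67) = 35.24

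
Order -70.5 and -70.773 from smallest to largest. -70.773, -70.5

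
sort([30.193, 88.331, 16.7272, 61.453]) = [16.7272, 30.193, 61.453, 88.331]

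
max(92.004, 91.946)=92.004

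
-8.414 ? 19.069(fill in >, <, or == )<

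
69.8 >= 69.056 True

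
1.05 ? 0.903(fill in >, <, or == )>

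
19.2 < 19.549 True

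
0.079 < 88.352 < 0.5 False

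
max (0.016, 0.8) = 0.8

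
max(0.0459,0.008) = 0.0459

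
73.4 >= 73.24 True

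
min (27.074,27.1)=27.074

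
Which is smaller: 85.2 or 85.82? 85.2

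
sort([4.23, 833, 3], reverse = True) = [833, 4.23, 3]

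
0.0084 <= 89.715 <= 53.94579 False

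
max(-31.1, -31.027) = -31.027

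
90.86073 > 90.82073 True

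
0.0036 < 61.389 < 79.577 True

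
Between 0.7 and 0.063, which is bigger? 0.7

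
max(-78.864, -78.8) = -78.8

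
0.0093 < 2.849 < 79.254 True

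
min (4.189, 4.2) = 4.189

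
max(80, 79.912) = 80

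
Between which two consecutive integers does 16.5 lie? 16 and 17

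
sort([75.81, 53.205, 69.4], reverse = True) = [75.81, 69.4, 53.205]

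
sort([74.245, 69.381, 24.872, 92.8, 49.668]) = [24.872, 49.668, 69.381, 74.245, 92.8]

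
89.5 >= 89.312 True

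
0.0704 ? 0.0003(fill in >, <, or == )>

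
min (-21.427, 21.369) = -21.427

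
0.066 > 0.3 False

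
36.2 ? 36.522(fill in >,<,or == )<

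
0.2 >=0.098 True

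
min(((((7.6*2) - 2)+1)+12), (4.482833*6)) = 26.2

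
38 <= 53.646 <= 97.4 True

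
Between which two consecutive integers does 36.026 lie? 36 and 37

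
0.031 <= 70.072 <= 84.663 True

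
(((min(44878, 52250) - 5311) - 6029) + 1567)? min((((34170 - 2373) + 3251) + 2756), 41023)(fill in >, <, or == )<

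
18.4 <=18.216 False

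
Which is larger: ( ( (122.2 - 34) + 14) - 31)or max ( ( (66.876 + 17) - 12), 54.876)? max ( ( (66.876 + 17) - 12), 54.876)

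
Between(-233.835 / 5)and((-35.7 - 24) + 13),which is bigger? ((-35.7 - 24) + 13)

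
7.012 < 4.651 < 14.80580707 False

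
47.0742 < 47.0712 False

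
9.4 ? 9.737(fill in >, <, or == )<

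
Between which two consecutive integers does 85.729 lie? 85 and 86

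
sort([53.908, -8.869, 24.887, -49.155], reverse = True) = [53.908, 24.887, -8.869, -49.155]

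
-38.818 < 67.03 True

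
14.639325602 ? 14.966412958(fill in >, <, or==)<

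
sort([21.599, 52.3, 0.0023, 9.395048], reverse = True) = [52.3, 21.599, 9.395048, 0.0023]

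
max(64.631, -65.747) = 64.631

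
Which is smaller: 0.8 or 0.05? 0.05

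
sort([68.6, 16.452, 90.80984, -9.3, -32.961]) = [-32.961, -9.3, 16.452, 68.6, 90.80984]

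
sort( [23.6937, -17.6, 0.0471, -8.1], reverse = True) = [23.6937, 0.0471, -8.1, -17.6]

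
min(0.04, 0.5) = 0.04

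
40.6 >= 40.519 True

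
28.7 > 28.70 False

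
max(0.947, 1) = 1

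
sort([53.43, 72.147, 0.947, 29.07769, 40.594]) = [0.947, 29.07769, 40.594, 53.43, 72.147]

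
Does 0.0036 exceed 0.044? No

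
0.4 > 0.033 True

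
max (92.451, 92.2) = 92.451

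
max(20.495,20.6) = 20.6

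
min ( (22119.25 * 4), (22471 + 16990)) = 39461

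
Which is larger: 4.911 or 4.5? 4.911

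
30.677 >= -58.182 True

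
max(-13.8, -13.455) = -13.455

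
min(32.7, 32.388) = 32.388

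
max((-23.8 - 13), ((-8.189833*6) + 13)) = -36.138998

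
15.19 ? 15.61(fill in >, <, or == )<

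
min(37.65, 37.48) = 37.48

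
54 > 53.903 True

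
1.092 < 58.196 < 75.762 True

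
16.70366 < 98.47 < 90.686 False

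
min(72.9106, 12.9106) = 12.9106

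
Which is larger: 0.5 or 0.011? 0.5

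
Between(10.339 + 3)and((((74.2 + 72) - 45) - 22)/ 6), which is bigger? (10.339 + 3)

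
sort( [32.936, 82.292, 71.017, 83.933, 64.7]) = [32.936, 64.7, 71.017, 82.292, 83.933]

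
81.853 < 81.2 False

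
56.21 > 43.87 True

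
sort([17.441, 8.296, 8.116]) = [8.116, 8.296, 17.441]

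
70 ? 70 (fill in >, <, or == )==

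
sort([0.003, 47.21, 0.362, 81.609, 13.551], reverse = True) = [81.609, 47.21, 13.551, 0.362, 0.003]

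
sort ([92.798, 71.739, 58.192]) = [58.192, 71.739, 92.798]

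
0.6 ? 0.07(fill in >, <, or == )>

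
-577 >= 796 False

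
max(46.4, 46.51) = 46.51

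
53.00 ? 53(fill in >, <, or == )==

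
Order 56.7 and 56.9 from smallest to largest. 56.7, 56.9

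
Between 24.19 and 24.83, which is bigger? 24.83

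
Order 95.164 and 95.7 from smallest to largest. 95.164, 95.7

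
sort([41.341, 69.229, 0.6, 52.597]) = [0.6, 41.341, 52.597, 69.229]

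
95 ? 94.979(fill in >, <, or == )>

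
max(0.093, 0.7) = 0.7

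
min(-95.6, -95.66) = -95.66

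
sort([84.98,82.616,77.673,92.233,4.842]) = [4.842,77.673,82.616,84.98,92.233]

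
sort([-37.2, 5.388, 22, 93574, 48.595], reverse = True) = [93574, 48.595, 22, 5.388, -37.2]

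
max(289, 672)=672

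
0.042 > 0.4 False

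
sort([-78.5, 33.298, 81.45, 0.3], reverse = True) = [81.45, 33.298, 0.3, -78.5]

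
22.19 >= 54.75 False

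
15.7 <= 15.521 False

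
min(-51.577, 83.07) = -51.577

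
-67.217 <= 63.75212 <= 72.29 True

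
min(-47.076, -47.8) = -47.8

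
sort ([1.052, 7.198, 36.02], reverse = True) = [36.02, 7.198, 1.052]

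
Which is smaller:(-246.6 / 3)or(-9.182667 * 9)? (-9.182667 * 9)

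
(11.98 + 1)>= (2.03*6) True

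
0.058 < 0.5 True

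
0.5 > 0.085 True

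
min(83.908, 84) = 83.908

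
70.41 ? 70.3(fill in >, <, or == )>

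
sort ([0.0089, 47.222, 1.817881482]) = [0.0089, 1.817881482, 47.222]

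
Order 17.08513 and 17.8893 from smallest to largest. 17.08513, 17.8893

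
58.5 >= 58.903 False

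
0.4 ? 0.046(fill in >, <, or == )>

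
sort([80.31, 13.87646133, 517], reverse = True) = [517, 80.31, 13.87646133]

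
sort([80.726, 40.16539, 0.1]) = [0.1, 40.16539, 80.726]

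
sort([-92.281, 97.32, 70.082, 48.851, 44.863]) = [-92.281, 44.863, 48.851, 70.082, 97.32]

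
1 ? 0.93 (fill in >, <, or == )>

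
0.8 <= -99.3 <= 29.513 False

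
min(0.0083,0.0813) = 0.0083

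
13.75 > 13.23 True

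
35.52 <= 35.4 False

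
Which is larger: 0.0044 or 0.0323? 0.0323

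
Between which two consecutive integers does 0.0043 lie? 0 and 1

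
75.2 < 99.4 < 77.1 False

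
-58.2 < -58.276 False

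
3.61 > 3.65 False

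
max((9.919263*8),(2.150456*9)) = 79.354104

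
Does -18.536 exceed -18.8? Yes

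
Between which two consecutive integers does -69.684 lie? -70 and -69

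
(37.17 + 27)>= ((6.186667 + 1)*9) False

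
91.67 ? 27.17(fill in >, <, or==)>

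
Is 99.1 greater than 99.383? No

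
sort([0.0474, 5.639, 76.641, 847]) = [0.0474, 5.639, 76.641, 847]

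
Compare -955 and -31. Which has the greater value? -31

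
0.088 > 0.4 False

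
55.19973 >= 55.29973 False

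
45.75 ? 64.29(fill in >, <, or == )<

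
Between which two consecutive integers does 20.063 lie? 20 and 21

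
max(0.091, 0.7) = 0.7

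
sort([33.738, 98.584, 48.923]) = [33.738, 48.923, 98.584]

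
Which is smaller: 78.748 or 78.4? 78.4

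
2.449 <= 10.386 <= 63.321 True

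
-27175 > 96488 False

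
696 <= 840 True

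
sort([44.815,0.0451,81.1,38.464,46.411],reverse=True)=[81.1,46.411,44.815,38.464,0.0451]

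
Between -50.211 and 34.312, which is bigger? 34.312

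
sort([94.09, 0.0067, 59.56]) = [0.0067, 59.56, 94.09]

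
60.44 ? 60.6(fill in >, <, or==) <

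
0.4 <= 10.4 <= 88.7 True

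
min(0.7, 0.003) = 0.003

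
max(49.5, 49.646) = 49.646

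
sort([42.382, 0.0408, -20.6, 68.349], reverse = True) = [68.349, 42.382, 0.0408, -20.6]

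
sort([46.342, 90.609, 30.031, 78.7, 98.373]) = [30.031, 46.342, 78.7, 90.609, 98.373]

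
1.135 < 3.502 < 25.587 True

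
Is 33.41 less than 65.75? Yes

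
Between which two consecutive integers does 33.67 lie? 33 and 34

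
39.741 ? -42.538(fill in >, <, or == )>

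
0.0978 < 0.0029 False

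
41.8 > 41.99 False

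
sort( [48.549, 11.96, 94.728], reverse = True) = [94.728, 48.549, 11.96]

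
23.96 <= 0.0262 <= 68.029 False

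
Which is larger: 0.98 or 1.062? 1.062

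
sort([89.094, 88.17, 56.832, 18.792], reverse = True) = [89.094, 88.17, 56.832, 18.792]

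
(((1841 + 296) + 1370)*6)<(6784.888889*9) True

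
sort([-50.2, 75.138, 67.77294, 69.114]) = [-50.2, 67.77294, 69.114, 75.138]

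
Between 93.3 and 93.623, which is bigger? 93.623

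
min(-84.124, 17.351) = -84.124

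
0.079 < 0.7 True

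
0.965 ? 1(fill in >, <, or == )<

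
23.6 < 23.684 True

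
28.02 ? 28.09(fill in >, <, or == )<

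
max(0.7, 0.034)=0.7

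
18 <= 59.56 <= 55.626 False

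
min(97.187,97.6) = 97.187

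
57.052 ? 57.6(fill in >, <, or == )<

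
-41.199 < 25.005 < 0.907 False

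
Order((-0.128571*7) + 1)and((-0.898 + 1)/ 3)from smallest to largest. ((-0.898 + 1)/ 3), ((-0.128571*7) + 1)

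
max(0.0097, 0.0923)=0.0923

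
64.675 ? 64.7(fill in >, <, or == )<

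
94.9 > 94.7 True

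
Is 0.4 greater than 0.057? Yes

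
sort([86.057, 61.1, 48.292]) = [48.292, 61.1, 86.057]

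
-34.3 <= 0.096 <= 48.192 True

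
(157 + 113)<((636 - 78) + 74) True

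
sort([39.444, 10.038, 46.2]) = [10.038, 39.444, 46.2]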